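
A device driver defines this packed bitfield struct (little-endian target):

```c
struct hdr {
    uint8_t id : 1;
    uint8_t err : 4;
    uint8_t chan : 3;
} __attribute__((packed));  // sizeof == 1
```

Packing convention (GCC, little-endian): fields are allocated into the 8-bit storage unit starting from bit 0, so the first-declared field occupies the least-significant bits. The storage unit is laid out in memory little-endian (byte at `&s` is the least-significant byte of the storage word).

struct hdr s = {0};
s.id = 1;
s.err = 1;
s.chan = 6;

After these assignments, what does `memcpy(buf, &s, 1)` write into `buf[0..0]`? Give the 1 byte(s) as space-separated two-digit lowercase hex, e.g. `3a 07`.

c3

id:1 = 1 → 0x1 << 0 → word 0x01
err:4 = 1 → 0x1 << 1 → word 0x03
chan:3 = 6 → 0x6 << 5 → word 0xc3
word = 0xc3 → little-endian bytes:
  [0]=0xc3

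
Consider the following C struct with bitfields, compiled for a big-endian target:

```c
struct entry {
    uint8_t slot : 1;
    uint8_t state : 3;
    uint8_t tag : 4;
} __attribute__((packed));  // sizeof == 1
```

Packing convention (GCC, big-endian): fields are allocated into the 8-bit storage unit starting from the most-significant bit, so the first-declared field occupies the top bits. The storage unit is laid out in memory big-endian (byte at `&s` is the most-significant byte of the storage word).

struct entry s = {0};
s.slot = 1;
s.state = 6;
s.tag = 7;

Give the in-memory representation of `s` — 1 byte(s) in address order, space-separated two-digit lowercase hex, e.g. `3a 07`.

e7

slot (1b) val=1 bits=0x1 at bit 7: 0x80
state (3b) val=6 bits=0x6 at bit 4: 0xe0
tag (4b) val=7 bits=0x7 at bit 0: 0xe7
word = 0xe7 → big-endian bytes:
  [0]=0xe7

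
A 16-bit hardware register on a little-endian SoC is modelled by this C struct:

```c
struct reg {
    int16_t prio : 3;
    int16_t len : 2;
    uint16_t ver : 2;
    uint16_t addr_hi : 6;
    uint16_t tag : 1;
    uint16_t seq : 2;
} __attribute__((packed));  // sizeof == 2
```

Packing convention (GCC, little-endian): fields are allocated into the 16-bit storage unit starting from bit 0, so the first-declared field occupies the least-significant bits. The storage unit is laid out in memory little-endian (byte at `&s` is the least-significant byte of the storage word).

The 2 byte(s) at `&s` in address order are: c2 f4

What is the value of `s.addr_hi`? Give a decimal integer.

41

[0]=0xc2 [1]=0xf4 (little-endian) → word 0xf4c2
prio [0+:3] = (word>>0) & 0x7 = 2
len [3+:2] = (word>>3) & 0x3 = 0
ver [5+:2] = (word>>5) & 0x3 = 2
addr_hi [7+:6] = (word>>7) & 0x3f = 41  ←
tag [13+:1] = (word>>13) & 0x1 = 1
seq [14+:2] = (word>>14) & 0x3 = 3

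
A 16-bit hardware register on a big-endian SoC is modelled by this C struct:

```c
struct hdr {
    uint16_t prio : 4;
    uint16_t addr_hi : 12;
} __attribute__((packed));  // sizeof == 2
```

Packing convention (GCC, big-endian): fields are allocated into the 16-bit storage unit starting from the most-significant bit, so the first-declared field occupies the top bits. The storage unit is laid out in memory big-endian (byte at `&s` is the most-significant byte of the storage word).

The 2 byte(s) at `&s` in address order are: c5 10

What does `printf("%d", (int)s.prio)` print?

12

[0]=0xc5 [1]=0x10 (big-endian) → word 0xc510
prio:4 @ bit 12 → (0xc510>>12)&0xf = 0xc  ←
addr_hi:12 @ bit 0 → (0xc510>>0)&0xfff = 0x510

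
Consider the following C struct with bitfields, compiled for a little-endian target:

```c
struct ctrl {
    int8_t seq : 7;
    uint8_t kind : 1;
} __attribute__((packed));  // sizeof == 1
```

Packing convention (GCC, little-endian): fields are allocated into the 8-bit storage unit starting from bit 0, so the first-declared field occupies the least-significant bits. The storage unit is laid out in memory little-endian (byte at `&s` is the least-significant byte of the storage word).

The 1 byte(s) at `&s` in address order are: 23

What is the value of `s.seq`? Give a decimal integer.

[0]=0x23 (little-endian) → word 0x23
seq:7 @ bit 0 → (0x23>>0)&0x7f = 0x23  ←
kind:1 @ bit 7 → (0x23>>7)&0x1 = 0x0
seq signed 7b, MSB=0: value = 35

35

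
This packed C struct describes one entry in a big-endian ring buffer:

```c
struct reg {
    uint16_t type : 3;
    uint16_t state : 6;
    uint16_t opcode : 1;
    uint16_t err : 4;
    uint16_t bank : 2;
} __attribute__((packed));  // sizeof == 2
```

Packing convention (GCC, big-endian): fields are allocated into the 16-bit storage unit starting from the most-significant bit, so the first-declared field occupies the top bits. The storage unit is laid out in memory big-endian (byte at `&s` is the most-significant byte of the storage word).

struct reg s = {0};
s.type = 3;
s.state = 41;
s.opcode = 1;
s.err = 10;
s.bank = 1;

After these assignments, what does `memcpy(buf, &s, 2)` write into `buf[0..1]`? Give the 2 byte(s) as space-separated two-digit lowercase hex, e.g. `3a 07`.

74 e9

type (3b) val=3 bits=0x3 at bit 13: 0x6000
state (6b) val=41 bits=0x29 at bit 7: 0x7480
opcode (1b) val=1 bits=0x1 at bit 6: 0x74c0
err (4b) val=10 bits=0xa at bit 2: 0x74e8
bank (2b) val=1 bits=0x1 at bit 0: 0x74e9
word = 0x74e9 → big-endian bytes:
  [0]=0x74  [1]=0xe9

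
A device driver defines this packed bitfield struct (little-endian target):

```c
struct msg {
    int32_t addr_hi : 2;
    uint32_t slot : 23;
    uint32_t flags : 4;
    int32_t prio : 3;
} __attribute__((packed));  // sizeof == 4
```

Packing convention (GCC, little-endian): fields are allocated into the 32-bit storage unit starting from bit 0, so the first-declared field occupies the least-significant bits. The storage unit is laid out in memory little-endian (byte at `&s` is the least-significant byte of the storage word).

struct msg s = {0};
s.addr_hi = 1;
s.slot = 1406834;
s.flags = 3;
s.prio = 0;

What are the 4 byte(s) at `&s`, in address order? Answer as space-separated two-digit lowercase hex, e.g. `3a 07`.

addr_hi:2 = 1 → 0x1 << 0 → word 0x00000001
slot:23 = 1406834 → 0x157772 << 2 → word 0x0055ddc9
flags:4 = 3 → 0x3 << 25 → word 0x0655ddc9
prio:3 = 0 → 0x0 << 29 → word 0x0655ddc9
word = 0x0655ddc9 → little-endian bytes:
  [0]=0xc9  [1]=0xdd  [2]=0x55  [3]=0x06

c9 dd 55 06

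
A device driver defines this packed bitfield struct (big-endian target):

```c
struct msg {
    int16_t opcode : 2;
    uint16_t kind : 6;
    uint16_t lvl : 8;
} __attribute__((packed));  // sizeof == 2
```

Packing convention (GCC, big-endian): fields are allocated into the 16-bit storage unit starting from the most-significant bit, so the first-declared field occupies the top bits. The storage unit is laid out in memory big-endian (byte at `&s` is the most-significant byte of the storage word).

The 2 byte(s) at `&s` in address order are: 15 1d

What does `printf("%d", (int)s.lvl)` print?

[0]=0x15 [1]=0x1d (big-endian) → word 0x151d
opcode [14+:2] = (word>>14) & 0x3 = 0
kind [8+:6] = (word>>8) & 0x3f = 21
lvl [0+:8] = (word>>0) & 0xff = 29  ←

29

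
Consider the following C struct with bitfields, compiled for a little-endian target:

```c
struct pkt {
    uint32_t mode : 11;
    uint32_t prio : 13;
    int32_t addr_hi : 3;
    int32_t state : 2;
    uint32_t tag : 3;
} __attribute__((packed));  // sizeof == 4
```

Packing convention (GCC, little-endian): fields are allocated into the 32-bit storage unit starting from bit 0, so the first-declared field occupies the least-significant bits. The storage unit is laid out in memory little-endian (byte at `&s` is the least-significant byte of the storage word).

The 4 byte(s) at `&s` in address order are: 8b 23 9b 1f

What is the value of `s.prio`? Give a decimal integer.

[0]=0x8b [1]=0x23 [2]=0x9b [3]=0x1f (little-endian) → word 0x1f9b238b
mode:11 @ bit 0 → (0x1f9b238b>>0)&0x7ff = 0x38b
prio:13 @ bit 11 → (0x1f9b238b>>11)&0x1fff = 0x1364  ←
addr_hi:3 @ bit 24 → (0x1f9b238b>>24)&0x7 = 0x7
state:2 @ bit 27 → (0x1f9b238b>>27)&0x3 = 0x3
tag:3 @ bit 29 → (0x1f9b238b>>29)&0x7 = 0x0

4964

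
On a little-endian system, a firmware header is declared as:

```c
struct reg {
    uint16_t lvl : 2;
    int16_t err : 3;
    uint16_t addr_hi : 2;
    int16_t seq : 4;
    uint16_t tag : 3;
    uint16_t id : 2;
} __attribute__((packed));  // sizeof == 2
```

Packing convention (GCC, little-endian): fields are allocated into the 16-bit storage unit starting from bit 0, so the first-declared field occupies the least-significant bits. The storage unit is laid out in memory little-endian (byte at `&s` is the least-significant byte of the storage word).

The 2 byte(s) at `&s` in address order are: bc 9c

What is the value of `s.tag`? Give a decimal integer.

3

[0]=0xbc [1]=0x9c (little-endian) → word 0x9cbc
lvl:2 @ bit 0 → (0x9cbc>>0)&0x3 = 0x0
err:3 @ bit 2 → (0x9cbc>>2)&0x7 = 0x7
addr_hi:2 @ bit 5 → (0x9cbc>>5)&0x3 = 0x1
seq:4 @ bit 7 → (0x9cbc>>7)&0xf = 0x9
tag:3 @ bit 11 → (0x9cbc>>11)&0x7 = 0x3  ←
id:2 @ bit 14 → (0x9cbc>>14)&0x3 = 0x2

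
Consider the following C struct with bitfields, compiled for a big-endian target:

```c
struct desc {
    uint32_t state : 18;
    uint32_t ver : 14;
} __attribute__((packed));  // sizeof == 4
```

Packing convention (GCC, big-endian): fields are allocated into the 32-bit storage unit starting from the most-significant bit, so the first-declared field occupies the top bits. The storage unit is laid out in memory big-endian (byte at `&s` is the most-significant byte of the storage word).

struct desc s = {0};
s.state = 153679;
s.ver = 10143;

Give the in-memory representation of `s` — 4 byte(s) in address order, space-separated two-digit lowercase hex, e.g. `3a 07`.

state (18b) val=153679 bits=0x2584f at bit 14: 0x9613c000
ver (14b) val=10143 bits=0x279f at bit 0: 0x9613e79f
word = 0x9613e79f → big-endian bytes:
  [0]=0x96  [1]=0x13  [2]=0xe7  [3]=0x9f

96 13 e7 9f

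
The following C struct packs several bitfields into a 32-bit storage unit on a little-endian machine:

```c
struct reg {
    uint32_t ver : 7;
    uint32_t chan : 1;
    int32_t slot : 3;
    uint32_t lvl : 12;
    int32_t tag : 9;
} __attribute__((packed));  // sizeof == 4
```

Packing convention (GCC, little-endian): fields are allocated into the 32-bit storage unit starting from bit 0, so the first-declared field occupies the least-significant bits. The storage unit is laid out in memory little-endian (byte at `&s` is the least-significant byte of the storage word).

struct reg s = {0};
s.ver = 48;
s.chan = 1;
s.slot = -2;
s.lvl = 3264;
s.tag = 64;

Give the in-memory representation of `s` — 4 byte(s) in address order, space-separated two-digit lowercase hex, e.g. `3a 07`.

ver:7 = 48 → 0x30 << 0 → word 0x00000030
chan:1 = 1 → 0x1 << 7 → word 0x000000b0
slot:3 = -2 → 0x6 << 8 → word 0x000006b0
lvl:12 = 3264 → 0xcc0 << 11 → word 0x006606b0
tag:9 = 64 → 0x40 << 23 → word 0x206606b0
word = 0x206606b0 → little-endian bytes:
  [0]=0xb0  [1]=0x06  [2]=0x66  [3]=0x20

b0 06 66 20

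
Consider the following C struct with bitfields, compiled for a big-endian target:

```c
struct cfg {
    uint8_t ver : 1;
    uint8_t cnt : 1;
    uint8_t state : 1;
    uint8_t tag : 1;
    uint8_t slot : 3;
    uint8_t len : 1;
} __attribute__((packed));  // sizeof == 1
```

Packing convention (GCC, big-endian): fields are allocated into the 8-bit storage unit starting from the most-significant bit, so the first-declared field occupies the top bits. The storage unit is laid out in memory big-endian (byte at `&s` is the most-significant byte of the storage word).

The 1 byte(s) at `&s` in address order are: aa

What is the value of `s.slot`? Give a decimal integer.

[0]=0xaa (big-endian) → word 0xaa
ver [7+:1] = (word>>7) & 0x1 = 1
cnt [6+:1] = (word>>6) & 0x1 = 0
state [5+:1] = (word>>5) & 0x1 = 1
tag [4+:1] = (word>>4) & 0x1 = 0
slot [1+:3] = (word>>1) & 0x7 = 5  ←
len [0+:1] = (word>>0) & 0x1 = 0

5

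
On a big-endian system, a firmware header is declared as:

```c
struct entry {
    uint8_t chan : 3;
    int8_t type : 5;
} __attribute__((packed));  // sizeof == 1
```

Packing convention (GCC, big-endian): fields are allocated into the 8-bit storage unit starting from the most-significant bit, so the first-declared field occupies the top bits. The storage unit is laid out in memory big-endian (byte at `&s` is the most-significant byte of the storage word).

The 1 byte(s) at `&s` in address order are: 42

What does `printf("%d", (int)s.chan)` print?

2

[0]=0x42 (big-endian) → word 0x42
chan:3 @ bit 5 → (0x42>>5)&0x7 = 0x2  ←
type:5 @ bit 0 → (0x42>>0)&0x1f = 0x2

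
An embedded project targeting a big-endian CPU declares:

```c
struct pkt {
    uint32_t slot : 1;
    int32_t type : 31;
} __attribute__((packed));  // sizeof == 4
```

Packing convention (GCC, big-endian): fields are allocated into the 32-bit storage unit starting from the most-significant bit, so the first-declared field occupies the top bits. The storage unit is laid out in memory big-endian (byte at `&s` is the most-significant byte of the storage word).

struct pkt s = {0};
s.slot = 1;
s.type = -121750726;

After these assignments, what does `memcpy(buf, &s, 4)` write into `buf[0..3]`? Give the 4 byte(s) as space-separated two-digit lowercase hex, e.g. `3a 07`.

f8 be 3b 3a

[31+:1] slot=1 & 0x1 = 0x1; word=0x80000000
[0+:31] type=-121750726 & 0x7fffffff = 0x78be3b3a; word=0xf8be3b3a
word = 0xf8be3b3a → big-endian bytes:
  [0]=0xf8  [1]=0xbe  [2]=0x3b  [3]=0x3a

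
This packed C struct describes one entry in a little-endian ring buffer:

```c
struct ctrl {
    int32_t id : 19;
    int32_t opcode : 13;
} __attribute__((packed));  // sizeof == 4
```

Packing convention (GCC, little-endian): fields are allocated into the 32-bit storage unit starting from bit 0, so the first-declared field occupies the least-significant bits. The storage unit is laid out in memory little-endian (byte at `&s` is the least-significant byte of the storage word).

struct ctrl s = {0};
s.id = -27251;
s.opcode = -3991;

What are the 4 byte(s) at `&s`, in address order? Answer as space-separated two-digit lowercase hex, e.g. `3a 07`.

8d 95 4f 83

id (19b) val=-27251 bits=0x7958d at bit 0: 0x0007958d
opcode (13b) val=-3991 bits=0x1069 at bit 19: 0x834f958d
word = 0x834f958d → little-endian bytes:
  [0]=0x8d  [1]=0x95  [2]=0x4f  [3]=0x83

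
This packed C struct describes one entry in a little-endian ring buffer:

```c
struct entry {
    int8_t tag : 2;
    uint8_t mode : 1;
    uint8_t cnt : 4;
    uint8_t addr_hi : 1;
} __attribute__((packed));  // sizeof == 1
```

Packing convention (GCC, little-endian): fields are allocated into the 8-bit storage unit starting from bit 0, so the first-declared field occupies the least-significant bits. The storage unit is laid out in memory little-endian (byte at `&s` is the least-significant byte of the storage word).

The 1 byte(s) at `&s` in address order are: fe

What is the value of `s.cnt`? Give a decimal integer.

[0]=0xfe (little-endian) → word 0xfe
tag [0+:2] = (word>>0) & 0x3 = 2
mode [2+:1] = (word>>2) & 0x1 = 1
cnt [3+:4] = (word>>3) & 0xf = 15  ←
addr_hi [7+:1] = (word>>7) & 0x1 = 1

15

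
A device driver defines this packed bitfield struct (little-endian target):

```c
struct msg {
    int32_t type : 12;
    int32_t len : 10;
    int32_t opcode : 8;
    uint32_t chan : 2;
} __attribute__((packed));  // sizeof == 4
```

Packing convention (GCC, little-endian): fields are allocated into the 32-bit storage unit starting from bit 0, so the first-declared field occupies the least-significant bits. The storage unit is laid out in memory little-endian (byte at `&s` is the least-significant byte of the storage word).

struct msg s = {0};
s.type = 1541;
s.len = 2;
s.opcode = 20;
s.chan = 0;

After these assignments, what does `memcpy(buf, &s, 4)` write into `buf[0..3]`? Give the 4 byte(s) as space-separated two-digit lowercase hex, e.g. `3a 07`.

type (12b) val=1541 bits=0x605 at bit 0: 0x00000605
len (10b) val=2 bits=0x2 at bit 12: 0x00002605
opcode (8b) val=20 bits=0x14 at bit 22: 0x05002605
chan (2b) val=0 bits=0x0 at bit 30: 0x05002605
word = 0x05002605 → little-endian bytes:
  [0]=0x05  [1]=0x26  [2]=0x00  [3]=0x05

05 26 00 05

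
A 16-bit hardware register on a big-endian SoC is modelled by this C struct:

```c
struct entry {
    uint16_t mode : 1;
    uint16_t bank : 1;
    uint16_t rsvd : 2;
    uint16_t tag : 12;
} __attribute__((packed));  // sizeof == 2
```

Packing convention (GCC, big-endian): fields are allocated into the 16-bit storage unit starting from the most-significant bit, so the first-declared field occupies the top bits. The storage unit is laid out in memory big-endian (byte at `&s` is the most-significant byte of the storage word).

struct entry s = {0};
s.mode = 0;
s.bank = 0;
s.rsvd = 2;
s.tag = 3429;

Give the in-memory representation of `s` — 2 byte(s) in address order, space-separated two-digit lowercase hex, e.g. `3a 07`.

mode:1 = 0 → 0x0 << 15 → word 0x0000
bank:1 = 0 → 0x0 << 14 → word 0x0000
rsvd:2 = 2 → 0x2 << 12 → word 0x2000
tag:12 = 3429 → 0xd65 << 0 → word 0x2d65
word = 0x2d65 → big-endian bytes:
  [0]=0x2d  [1]=0x65

2d 65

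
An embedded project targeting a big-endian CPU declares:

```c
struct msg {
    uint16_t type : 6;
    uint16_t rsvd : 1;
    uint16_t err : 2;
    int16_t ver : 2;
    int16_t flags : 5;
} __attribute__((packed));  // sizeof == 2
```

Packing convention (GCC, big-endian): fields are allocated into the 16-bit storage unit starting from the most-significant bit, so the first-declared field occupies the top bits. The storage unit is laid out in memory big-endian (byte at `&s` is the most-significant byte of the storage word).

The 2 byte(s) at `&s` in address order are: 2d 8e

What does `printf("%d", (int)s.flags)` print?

14

[0]=0x2d [1]=0x8e (big-endian) → word 0x2d8e
type:6 @ bit 10 → (0x2d8e>>10)&0x3f = 0xb
rsvd:1 @ bit 9 → (0x2d8e>>9)&0x1 = 0x0
err:2 @ bit 7 → (0x2d8e>>7)&0x3 = 0x3
ver:2 @ bit 5 → (0x2d8e>>5)&0x3 = 0x0
flags:5 @ bit 0 → (0x2d8e>>0)&0x1f = 0xe  ←
flags signed 5b, MSB=0: value = 14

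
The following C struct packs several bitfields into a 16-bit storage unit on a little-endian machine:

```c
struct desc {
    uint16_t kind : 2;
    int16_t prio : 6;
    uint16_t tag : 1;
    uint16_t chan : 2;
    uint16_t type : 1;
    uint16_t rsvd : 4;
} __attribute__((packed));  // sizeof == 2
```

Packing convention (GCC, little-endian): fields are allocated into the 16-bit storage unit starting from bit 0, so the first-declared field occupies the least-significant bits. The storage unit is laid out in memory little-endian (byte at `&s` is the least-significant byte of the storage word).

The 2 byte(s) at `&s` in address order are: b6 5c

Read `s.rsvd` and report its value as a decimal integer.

[0]=0xb6 [1]=0x5c (little-endian) → word 0x5cb6
kind [0+:2] = (word>>0) & 0x3 = 2
prio [2+:6] = (word>>2) & 0x3f = 45
tag [8+:1] = (word>>8) & 0x1 = 0
chan [9+:2] = (word>>9) & 0x3 = 2
type [11+:1] = (word>>11) & 0x1 = 1
rsvd [12+:4] = (word>>12) & 0xf = 5  ←

5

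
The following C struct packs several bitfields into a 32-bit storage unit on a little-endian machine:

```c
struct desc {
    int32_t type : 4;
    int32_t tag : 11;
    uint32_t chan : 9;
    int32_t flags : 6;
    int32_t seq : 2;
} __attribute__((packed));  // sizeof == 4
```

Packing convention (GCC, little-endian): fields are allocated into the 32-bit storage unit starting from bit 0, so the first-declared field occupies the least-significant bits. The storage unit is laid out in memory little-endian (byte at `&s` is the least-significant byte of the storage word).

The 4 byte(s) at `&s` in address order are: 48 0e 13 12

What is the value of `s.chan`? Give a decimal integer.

[0]=0x48 [1]=0x0e [2]=0x13 [3]=0x12 (little-endian) → word 0x12130e48
type:4 @ bit 0 → (0x12130e48>>0)&0xf = 0x8
tag:11 @ bit 4 → (0x12130e48>>4)&0x7ff = 0xe4
chan:9 @ bit 15 → (0x12130e48>>15)&0x1ff = 0x26  ←
flags:6 @ bit 24 → (0x12130e48>>24)&0x3f = 0x12
seq:2 @ bit 30 → (0x12130e48>>30)&0x3 = 0x0

38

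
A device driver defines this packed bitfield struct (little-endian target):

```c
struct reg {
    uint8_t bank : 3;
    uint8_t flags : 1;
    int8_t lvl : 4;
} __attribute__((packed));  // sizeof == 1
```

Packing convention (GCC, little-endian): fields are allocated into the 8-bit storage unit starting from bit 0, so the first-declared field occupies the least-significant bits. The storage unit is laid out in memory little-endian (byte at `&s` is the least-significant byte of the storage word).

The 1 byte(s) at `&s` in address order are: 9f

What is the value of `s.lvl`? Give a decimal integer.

-7

[0]=0x9f (little-endian) → word 0x9f
bank:3 @ bit 0 → (0x9f>>0)&0x7 = 0x7
flags:1 @ bit 3 → (0x9f>>3)&0x1 = 0x1
lvl:4 @ bit 4 → (0x9f>>4)&0xf = 0x9  ←
lvl signed 4b, MSB=1: 9 - 16 = -7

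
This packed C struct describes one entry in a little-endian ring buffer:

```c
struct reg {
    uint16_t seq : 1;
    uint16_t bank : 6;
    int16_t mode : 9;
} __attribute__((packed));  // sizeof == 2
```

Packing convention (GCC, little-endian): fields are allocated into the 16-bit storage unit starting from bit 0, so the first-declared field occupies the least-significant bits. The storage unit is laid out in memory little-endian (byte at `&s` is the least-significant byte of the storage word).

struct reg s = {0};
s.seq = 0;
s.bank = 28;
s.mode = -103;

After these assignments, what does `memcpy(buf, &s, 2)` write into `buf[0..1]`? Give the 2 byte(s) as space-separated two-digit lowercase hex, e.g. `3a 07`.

b8 cc

[0+:1] seq=0 & 0x1 = 0x0; word=0x0000
[1+:6] bank=28 & 0x3f = 0x1c; word=0x0038
[7+:9] mode=-103 & 0x1ff = 0x199; word=0xccb8
word = 0xccb8 → little-endian bytes:
  [0]=0xb8  [1]=0xcc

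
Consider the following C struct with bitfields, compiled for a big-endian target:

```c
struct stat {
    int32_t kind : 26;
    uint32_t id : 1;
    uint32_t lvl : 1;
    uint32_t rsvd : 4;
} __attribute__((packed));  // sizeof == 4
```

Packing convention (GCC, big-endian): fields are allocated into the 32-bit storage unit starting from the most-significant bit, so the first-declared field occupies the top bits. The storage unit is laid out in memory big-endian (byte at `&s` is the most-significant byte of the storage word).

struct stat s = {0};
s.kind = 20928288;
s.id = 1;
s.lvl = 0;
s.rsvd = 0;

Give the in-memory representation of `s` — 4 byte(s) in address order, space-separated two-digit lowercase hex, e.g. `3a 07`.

4f d5 c8 20

kind:26 = 20928288 → 0x13f5720 << 6 → word 0x4fd5c800
id:1 = 1 → 0x1 << 5 → word 0x4fd5c820
lvl:1 = 0 → 0x0 << 4 → word 0x4fd5c820
rsvd:4 = 0 → 0x0 << 0 → word 0x4fd5c820
word = 0x4fd5c820 → big-endian bytes:
  [0]=0x4f  [1]=0xd5  [2]=0xc8  [3]=0x20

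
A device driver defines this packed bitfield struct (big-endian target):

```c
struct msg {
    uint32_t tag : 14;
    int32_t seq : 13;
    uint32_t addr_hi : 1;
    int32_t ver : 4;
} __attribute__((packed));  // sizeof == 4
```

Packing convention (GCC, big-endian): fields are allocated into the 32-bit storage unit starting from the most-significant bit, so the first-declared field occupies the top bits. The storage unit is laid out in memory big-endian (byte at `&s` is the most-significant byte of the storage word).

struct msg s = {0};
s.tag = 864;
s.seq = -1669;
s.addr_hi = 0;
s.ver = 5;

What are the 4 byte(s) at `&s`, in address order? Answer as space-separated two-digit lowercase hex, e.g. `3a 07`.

tag:14 = 864 → 0x360 << 18 → word 0x0d800000
seq:13 = -1669 → 0x197b << 5 → word 0x0d832f60
addr_hi:1 = 0 → 0x0 << 4 → word 0x0d832f60
ver:4 = 5 → 0x5 << 0 → word 0x0d832f65
word = 0x0d832f65 → big-endian bytes:
  [0]=0x0d  [1]=0x83  [2]=0x2f  [3]=0x65

0d 83 2f 65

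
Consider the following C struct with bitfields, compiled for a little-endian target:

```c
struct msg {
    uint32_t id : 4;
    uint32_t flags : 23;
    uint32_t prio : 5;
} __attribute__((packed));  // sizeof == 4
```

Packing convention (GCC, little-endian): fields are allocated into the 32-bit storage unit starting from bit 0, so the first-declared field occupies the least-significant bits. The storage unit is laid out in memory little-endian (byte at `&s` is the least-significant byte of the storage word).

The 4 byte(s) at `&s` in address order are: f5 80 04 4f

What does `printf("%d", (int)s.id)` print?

[0]=0xf5 [1]=0x80 [2]=0x04 [3]=0x4f (little-endian) → word 0x4f0480f5
id [0+:4] = (word>>0) & 0xf = 5  ←
flags [4+:23] = (word>>4) & 0x7fffff = 7358479
prio [27+:5] = (word>>27) & 0x1f = 9

5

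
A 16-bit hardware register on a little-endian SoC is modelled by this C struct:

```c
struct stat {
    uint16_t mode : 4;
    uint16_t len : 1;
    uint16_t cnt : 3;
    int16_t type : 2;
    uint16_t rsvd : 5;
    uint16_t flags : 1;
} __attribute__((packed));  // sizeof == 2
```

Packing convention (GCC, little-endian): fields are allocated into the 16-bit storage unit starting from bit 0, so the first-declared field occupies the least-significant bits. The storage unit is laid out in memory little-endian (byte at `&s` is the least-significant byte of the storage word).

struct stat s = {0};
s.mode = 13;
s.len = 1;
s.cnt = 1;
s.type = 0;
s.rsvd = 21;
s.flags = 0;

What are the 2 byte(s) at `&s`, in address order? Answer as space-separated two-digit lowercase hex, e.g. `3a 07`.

[0+:4] mode=13 & 0xf = 0xd; word=0x000d
[4+:1] len=1 & 0x1 = 0x1; word=0x001d
[5+:3] cnt=1 & 0x7 = 0x1; word=0x003d
[8+:2] type=0 & 0x3 = 0x0; word=0x003d
[10+:5] rsvd=21 & 0x1f = 0x15; word=0x543d
[15+:1] flags=0 & 0x1 = 0x0; word=0x543d
word = 0x543d → little-endian bytes:
  [0]=0x3d  [1]=0x54

3d 54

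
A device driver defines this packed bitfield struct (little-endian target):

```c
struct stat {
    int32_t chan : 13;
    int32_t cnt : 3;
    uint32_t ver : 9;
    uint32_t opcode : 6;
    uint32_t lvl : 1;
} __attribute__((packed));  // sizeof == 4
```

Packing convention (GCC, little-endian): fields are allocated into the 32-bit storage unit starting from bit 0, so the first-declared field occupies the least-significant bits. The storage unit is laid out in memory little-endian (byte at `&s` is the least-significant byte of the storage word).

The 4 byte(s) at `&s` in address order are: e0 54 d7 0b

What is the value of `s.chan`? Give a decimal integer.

-2848

[0]=0xe0 [1]=0x54 [2]=0xd7 [3]=0x0b (little-endian) → word 0x0bd754e0
chan [0+:13] = (word>>0) & 0x1fff = 5344  ←
cnt [13+:3] = (word>>13) & 0x7 = 2
ver [16+:9] = (word>>16) & 0x1ff = 471
opcode [25+:6] = (word>>25) & 0x3f = 5
lvl [31+:1] = (word>>31) & 0x1 = 0
chan signed 13b, MSB=1: 5344 - 8192 = -2848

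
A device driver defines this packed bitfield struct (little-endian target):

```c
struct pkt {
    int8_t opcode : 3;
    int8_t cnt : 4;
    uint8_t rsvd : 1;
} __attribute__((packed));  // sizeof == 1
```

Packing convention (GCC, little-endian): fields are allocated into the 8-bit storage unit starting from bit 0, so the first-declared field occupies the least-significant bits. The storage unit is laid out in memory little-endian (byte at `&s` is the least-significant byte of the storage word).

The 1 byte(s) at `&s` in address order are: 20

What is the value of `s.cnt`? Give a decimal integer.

[0]=0x20 (little-endian) → word 0x20
opcode [0+:3] = (word>>0) & 0x7 = 0
cnt [3+:4] = (word>>3) & 0xf = 4  ←
rsvd [7+:1] = (word>>7) & 0x1 = 0
cnt signed 4b, MSB=0: value = 4

4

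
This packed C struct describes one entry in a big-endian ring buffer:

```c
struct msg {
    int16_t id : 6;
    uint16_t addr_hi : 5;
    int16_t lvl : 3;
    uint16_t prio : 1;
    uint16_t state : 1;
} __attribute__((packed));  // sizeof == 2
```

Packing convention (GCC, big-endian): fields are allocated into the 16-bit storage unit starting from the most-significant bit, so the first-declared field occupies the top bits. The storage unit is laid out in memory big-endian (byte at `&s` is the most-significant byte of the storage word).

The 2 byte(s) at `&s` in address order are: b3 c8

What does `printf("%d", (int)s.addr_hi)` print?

[0]=0xb3 [1]=0xc8 (big-endian) → word 0xb3c8
id [10+:6] = (word>>10) & 0x3f = 44
addr_hi [5+:5] = (word>>5) & 0x1f = 30  ←
lvl [2+:3] = (word>>2) & 0x7 = 2
prio [1+:1] = (word>>1) & 0x1 = 0
state [0+:1] = (word>>0) & 0x1 = 0

30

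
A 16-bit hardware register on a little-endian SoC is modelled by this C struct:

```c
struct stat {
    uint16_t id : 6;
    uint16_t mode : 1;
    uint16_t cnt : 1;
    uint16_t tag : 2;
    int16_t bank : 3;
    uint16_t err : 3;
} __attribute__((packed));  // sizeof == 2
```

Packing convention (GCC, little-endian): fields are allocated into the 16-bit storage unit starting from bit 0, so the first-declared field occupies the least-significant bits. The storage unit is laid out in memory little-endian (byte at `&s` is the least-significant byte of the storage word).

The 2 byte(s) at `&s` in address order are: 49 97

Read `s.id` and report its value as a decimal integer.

[0]=0x49 [1]=0x97 (little-endian) → word 0x9749
id:6 @ bit 0 → (0x9749>>0)&0x3f = 0x9  ←
mode:1 @ bit 6 → (0x9749>>6)&0x1 = 0x1
cnt:1 @ bit 7 → (0x9749>>7)&0x1 = 0x0
tag:2 @ bit 8 → (0x9749>>8)&0x3 = 0x3
bank:3 @ bit 10 → (0x9749>>10)&0x7 = 0x5
err:3 @ bit 13 → (0x9749>>13)&0x7 = 0x4

9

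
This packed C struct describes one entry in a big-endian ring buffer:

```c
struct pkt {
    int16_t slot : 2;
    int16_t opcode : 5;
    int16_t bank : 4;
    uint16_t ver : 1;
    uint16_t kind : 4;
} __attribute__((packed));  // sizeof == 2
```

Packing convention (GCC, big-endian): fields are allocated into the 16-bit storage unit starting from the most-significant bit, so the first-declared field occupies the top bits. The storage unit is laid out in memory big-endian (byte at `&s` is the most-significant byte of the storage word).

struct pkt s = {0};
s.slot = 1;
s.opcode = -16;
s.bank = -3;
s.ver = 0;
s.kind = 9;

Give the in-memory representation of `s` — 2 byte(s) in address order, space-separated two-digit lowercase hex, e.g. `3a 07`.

slot (2b) val=1 bits=0x1 at bit 14: 0x4000
opcode (5b) val=-16 bits=0x10 at bit 9: 0x6000
bank (4b) val=-3 bits=0xd at bit 5: 0x61a0
ver (1b) val=0 bits=0x0 at bit 4: 0x61a0
kind (4b) val=9 bits=0x9 at bit 0: 0x61a9
word = 0x61a9 → big-endian bytes:
  [0]=0x61  [1]=0xa9

61 a9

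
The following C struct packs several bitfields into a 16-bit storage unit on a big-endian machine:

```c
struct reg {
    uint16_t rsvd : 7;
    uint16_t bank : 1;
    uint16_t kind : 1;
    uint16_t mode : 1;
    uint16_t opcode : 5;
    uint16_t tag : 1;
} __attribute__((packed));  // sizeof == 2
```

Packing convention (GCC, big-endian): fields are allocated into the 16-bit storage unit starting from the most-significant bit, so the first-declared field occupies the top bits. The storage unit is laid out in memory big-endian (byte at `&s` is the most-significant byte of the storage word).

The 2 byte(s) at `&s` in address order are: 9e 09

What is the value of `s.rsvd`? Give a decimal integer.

79

[0]=0x9e [1]=0x09 (big-endian) → word 0x9e09
rsvd [9+:7] = (word>>9) & 0x7f = 79  ←
bank [8+:1] = (word>>8) & 0x1 = 0
kind [7+:1] = (word>>7) & 0x1 = 0
mode [6+:1] = (word>>6) & 0x1 = 0
opcode [1+:5] = (word>>1) & 0x1f = 4
tag [0+:1] = (word>>0) & 0x1 = 1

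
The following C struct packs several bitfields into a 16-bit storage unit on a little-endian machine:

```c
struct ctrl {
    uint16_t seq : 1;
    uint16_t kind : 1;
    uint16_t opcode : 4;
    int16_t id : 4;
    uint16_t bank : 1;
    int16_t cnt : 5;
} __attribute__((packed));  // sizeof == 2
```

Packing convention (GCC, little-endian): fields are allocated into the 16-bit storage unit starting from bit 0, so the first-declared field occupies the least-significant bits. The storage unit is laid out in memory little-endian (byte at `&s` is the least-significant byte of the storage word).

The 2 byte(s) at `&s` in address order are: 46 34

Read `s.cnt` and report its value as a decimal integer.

[0]=0x46 [1]=0x34 (little-endian) → word 0x3446
seq [0+:1] = (word>>0) & 0x1 = 0
kind [1+:1] = (word>>1) & 0x1 = 1
opcode [2+:4] = (word>>2) & 0xf = 1
id [6+:4] = (word>>6) & 0xf = 1
bank [10+:1] = (word>>10) & 0x1 = 1
cnt [11+:5] = (word>>11) & 0x1f = 6  ←
cnt signed 5b, MSB=0: value = 6

6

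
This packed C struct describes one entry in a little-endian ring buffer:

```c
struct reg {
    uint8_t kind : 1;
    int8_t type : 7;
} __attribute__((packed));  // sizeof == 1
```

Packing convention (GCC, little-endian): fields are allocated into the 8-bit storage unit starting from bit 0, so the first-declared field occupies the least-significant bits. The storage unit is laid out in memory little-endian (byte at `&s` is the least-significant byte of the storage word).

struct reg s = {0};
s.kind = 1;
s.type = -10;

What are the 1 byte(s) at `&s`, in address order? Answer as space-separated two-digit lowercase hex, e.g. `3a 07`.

ed

[0+:1] kind=1 & 0x1 = 0x1; word=0x01
[1+:7] type=-10 & 0x7f = 0x76; word=0xed
word = 0xed → little-endian bytes:
  [0]=0xed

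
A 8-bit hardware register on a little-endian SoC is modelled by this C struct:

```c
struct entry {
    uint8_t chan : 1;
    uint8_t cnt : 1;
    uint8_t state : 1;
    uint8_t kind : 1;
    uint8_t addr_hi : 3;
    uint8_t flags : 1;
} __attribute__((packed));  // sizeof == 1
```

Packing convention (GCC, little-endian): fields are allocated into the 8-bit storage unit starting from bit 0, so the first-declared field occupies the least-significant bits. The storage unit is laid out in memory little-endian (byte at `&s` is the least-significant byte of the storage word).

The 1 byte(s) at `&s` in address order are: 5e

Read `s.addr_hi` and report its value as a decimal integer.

[0]=0x5e (little-endian) → word 0x5e
chan [0+:1] = (word>>0) & 0x1 = 0
cnt [1+:1] = (word>>1) & 0x1 = 1
state [2+:1] = (word>>2) & 0x1 = 1
kind [3+:1] = (word>>3) & 0x1 = 1
addr_hi [4+:3] = (word>>4) & 0x7 = 5  ←
flags [7+:1] = (word>>7) & 0x1 = 0

5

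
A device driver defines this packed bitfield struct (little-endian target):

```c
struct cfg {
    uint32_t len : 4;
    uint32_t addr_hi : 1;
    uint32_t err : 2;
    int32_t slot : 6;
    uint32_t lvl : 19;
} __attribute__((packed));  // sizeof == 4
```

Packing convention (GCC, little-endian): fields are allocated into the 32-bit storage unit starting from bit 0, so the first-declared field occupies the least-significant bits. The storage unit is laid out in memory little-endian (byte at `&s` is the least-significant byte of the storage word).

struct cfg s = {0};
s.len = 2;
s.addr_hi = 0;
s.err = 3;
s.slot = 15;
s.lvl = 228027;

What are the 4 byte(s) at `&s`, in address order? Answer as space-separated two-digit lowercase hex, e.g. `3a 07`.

[0+:4] len=2 & 0xf = 0x2; word=0x00000002
[4+:1] addr_hi=0 & 0x1 = 0x0; word=0x00000002
[5+:2] err=3 & 0x3 = 0x3; word=0x00000062
[7+:6] slot=15 & 0x3f = 0xf; word=0x000007e2
[13+:19] lvl=228027 & 0x7ffff = 0x37abb; word=0x6f5767e2
word = 0x6f5767e2 → little-endian bytes:
  [0]=0xe2  [1]=0x67  [2]=0x57  [3]=0x6f

e2 67 57 6f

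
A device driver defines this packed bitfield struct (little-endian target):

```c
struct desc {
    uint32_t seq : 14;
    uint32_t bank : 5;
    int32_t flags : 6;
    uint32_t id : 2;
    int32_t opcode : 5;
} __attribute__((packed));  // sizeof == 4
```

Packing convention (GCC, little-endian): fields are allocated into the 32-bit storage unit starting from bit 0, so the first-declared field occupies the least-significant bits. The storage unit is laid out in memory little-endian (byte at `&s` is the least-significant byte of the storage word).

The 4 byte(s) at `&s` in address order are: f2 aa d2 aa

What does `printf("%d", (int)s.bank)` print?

10

[0]=0xf2 [1]=0xaa [2]=0xd2 [3]=0xaa (little-endian) → word 0xaad2aaf2
seq:14 @ bit 0 → (0xaad2aaf2>>0)&0x3fff = 0x2af2
bank:5 @ bit 14 → (0xaad2aaf2>>14)&0x1f = 0xa  ←
flags:6 @ bit 19 → (0xaad2aaf2>>19)&0x3f = 0x1a
id:2 @ bit 25 → (0xaad2aaf2>>25)&0x3 = 0x1
opcode:5 @ bit 27 → (0xaad2aaf2>>27)&0x1f = 0x15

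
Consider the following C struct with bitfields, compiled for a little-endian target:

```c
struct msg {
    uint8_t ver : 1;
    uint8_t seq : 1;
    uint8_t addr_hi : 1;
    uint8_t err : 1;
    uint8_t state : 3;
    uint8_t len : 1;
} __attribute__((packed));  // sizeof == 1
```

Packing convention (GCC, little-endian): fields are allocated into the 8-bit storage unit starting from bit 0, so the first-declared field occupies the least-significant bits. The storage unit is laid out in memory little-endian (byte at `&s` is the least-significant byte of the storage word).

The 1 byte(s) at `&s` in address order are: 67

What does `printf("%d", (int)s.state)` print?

[0]=0x67 (little-endian) → word 0x67
ver:1 @ bit 0 → (0x67>>0)&0x1 = 0x1
seq:1 @ bit 1 → (0x67>>1)&0x1 = 0x1
addr_hi:1 @ bit 2 → (0x67>>2)&0x1 = 0x1
err:1 @ bit 3 → (0x67>>3)&0x1 = 0x0
state:3 @ bit 4 → (0x67>>4)&0x7 = 0x6  ←
len:1 @ bit 7 → (0x67>>7)&0x1 = 0x0

6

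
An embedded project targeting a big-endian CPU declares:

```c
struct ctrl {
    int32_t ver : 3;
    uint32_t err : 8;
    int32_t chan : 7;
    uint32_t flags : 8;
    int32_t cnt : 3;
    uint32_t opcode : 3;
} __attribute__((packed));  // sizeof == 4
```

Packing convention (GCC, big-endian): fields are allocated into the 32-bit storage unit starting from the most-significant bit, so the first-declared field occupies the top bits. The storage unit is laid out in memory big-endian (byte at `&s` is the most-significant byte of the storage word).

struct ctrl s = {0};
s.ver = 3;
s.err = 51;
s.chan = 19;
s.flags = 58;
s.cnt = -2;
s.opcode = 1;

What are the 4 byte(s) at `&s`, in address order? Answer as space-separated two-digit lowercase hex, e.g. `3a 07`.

ver (3b) val=3 bits=0x3 at bit 29: 0x60000000
err (8b) val=51 bits=0x33 at bit 21: 0x66600000
chan (7b) val=19 bits=0x13 at bit 14: 0x6664c000
flags (8b) val=58 bits=0x3a at bit 6: 0x6664ce80
cnt (3b) val=-2 bits=0x6 at bit 3: 0x6664ceb0
opcode (3b) val=1 bits=0x1 at bit 0: 0x6664ceb1
word = 0x6664ceb1 → big-endian bytes:
  [0]=0x66  [1]=0x64  [2]=0xce  [3]=0xb1

66 64 ce b1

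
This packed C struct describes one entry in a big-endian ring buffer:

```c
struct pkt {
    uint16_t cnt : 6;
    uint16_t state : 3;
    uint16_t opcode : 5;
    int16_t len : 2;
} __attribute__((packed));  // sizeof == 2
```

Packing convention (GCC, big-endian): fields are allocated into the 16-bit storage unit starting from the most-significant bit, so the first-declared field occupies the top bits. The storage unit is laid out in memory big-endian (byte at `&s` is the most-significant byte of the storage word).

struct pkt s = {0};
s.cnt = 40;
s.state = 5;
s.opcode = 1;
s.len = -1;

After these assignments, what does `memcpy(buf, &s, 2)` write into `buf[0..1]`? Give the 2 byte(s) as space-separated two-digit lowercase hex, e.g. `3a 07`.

a2 87

cnt (6b) val=40 bits=0x28 at bit 10: 0xa000
state (3b) val=5 bits=0x5 at bit 7: 0xa280
opcode (5b) val=1 bits=0x1 at bit 2: 0xa284
len (2b) val=-1 bits=0x3 at bit 0: 0xa287
word = 0xa287 → big-endian bytes:
  [0]=0xa2  [1]=0x87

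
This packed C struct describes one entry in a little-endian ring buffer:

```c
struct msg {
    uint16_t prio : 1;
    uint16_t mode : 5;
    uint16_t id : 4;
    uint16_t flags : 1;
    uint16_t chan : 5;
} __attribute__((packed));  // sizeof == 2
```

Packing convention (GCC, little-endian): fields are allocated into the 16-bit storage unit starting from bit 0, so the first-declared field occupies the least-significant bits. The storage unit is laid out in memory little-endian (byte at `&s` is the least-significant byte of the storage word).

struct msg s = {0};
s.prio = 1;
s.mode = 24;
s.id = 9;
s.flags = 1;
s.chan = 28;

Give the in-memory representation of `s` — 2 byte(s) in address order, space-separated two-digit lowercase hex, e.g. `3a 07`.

71 e6

prio:1 = 1 → 0x1 << 0 → word 0x0001
mode:5 = 24 → 0x18 << 1 → word 0x0031
id:4 = 9 → 0x9 << 6 → word 0x0271
flags:1 = 1 → 0x1 << 10 → word 0x0671
chan:5 = 28 → 0x1c << 11 → word 0xe671
word = 0xe671 → little-endian bytes:
  [0]=0x71  [1]=0xe6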